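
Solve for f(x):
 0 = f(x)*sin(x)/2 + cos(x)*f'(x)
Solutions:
 f(x) = C1*sqrt(cos(x))


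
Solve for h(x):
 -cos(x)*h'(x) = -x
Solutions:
 h(x) = C1 + Integral(x/cos(x), x)


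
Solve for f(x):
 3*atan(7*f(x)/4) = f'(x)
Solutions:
 Integral(1/atan(7*_y/4), (_y, f(x))) = C1 + 3*x


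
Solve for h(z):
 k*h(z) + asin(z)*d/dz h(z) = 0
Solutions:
 h(z) = C1*exp(-k*Integral(1/asin(z), z))


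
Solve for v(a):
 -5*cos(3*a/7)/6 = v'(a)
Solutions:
 v(a) = C1 - 35*sin(3*a/7)/18


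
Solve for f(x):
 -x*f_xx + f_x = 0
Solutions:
 f(x) = C1 + C2*x^2


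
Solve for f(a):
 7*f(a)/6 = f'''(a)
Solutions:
 f(a) = C3*exp(6^(2/3)*7^(1/3)*a/6) + (C1*sin(2^(2/3)*3^(1/6)*7^(1/3)*a/4) + C2*cos(2^(2/3)*3^(1/6)*7^(1/3)*a/4))*exp(-6^(2/3)*7^(1/3)*a/12)


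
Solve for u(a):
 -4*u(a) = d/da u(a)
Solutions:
 u(a) = C1*exp(-4*a)


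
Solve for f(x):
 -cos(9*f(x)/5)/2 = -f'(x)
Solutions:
 -x/2 - 5*log(sin(9*f(x)/5) - 1)/18 + 5*log(sin(9*f(x)/5) + 1)/18 = C1


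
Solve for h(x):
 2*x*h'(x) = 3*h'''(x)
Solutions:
 h(x) = C1 + Integral(C2*airyai(2^(1/3)*3^(2/3)*x/3) + C3*airybi(2^(1/3)*3^(2/3)*x/3), x)


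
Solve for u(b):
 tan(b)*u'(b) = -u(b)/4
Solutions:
 u(b) = C1/sin(b)^(1/4)


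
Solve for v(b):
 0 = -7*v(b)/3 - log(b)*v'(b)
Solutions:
 v(b) = C1*exp(-7*li(b)/3)


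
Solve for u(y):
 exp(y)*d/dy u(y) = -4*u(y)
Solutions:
 u(y) = C1*exp(4*exp(-y))


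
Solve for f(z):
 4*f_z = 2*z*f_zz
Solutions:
 f(z) = C1 + C2*z^3


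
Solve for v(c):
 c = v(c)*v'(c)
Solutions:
 v(c) = -sqrt(C1 + c^2)
 v(c) = sqrt(C1 + c^2)


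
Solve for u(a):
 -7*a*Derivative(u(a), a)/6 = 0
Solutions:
 u(a) = C1


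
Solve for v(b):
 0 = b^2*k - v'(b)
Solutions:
 v(b) = C1 + b^3*k/3


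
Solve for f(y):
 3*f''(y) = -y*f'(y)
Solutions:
 f(y) = C1 + C2*erf(sqrt(6)*y/6)


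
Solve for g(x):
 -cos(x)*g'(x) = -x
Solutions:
 g(x) = C1 + Integral(x/cos(x), x)


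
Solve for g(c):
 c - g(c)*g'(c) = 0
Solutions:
 g(c) = -sqrt(C1 + c^2)
 g(c) = sqrt(C1 + c^2)


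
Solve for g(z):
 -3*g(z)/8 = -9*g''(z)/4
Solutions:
 g(z) = C1*exp(-sqrt(6)*z/6) + C2*exp(sqrt(6)*z/6)


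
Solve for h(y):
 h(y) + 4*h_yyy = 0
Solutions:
 h(y) = C3*exp(-2^(1/3)*y/2) + (C1*sin(2^(1/3)*sqrt(3)*y/4) + C2*cos(2^(1/3)*sqrt(3)*y/4))*exp(2^(1/3)*y/4)


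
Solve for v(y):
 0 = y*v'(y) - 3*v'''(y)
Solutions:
 v(y) = C1 + Integral(C2*airyai(3^(2/3)*y/3) + C3*airybi(3^(2/3)*y/3), y)


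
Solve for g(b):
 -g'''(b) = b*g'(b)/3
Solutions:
 g(b) = C1 + Integral(C2*airyai(-3^(2/3)*b/3) + C3*airybi(-3^(2/3)*b/3), b)


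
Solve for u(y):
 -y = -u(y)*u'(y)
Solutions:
 u(y) = -sqrt(C1 + y^2)
 u(y) = sqrt(C1 + y^2)


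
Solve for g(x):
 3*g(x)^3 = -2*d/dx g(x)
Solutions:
 g(x) = -sqrt(-1/(C1 - 3*x))
 g(x) = sqrt(-1/(C1 - 3*x))


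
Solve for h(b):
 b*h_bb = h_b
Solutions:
 h(b) = C1 + C2*b^2


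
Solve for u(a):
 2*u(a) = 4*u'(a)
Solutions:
 u(a) = C1*exp(a/2)


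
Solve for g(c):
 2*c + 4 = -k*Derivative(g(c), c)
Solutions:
 g(c) = C1 - c^2/k - 4*c/k


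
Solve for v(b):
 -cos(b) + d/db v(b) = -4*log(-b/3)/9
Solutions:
 v(b) = C1 - 4*b*log(-b)/9 + 4*b/9 + 4*b*log(3)/9 + sin(b)


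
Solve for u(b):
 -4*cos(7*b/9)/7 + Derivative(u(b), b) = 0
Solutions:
 u(b) = C1 + 36*sin(7*b/9)/49


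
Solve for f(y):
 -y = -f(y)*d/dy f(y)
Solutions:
 f(y) = -sqrt(C1 + y^2)
 f(y) = sqrt(C1 + y^2)


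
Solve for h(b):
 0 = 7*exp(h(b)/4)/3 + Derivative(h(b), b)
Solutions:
 h(b) = 4*log(1/(C1 + 7*b)) + 4*log(12)


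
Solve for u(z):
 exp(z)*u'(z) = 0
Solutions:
 u(z) = C1


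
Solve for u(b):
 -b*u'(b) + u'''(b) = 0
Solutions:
 u(b) = C1 + Integral(C2*airyai(b) + C3*airybi(b), b)


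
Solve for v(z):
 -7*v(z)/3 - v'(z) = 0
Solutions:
 v(z) = C1*exp(-7*z/3)


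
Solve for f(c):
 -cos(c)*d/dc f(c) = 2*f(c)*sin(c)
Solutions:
 f(c) = C1*cos(c)^2


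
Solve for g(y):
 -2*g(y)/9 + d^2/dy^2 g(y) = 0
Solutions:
 g(y) = C1*exp(-sqrt(2)*y/3) + C2*exp(sqrt(2)*y/3)


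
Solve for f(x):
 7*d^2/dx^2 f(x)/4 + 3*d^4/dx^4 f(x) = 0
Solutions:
 f(x) = C1 + C2*x + C3*sin(sqrt(21)*x/6) + C4*cos(sqrt(21)*x/6)


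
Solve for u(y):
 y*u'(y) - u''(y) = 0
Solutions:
 u(y) = C1 + C2*erfi(sqrt(2)*y/2)


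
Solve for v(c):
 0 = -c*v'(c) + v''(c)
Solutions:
 v(c) = C1 + C2*erfi(sqrt(2)*c/2)


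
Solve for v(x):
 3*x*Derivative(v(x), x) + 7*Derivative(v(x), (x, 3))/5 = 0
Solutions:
 v(x) = C1 + Integral(C2*airyai(-15^(1/3)*7^(2/3)*x/7) + C3*airybi(-15^(1/3)*7^(2/3)*x/7), x)


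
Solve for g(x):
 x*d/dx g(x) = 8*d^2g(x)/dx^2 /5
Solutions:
 g(x) = C1 + C2*erfi(sqrt(5)*x/4)


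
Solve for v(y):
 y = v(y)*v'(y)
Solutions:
 v(y) = -sqrt(C1 + y^2)
 v(y) = sqrt(C1 + y^2)


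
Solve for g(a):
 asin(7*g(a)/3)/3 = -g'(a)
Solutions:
 Integral(1/asin(7*_y/3), (_y, g(a))) = C1 - a/3


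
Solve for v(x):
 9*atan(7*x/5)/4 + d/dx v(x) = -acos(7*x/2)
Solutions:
 v(x) = C1 - x*acos(7*x/2) - 9*x*atan(7*x/5)/4 + sqrt(4 - 49*x^2)/7 + 45*log(49*x^2 + 25)/56


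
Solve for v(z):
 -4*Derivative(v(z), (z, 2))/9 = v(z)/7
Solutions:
 v(z) = C1*sin(3*sqrt(7)*z/14) + C2*cos(3*sqrt(7)*z/14)


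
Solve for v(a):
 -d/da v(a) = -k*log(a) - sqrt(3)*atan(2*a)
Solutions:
 v(a) = C1 + a*k*(log(a) - 1) + sqrt(3)*(a*atan(2*a) - log(4*a^2 + 1)/4)


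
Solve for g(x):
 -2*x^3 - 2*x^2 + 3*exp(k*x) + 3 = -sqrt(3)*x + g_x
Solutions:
 g(x) = C1 - x^4/2 - 2*x^3/3 + sqrt(3)*x^2/2 + 3*x + 3*exp(k*x)/k


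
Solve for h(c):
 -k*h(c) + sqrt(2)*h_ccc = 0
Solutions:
 h(c) = C1*exp(2^(5/6)*c*k^(1/3)/2) + C2*exp(2^(5/6)*c*k^(1/3)*(-1 + sqrt(3)*I)/4) + C3*exp(-2^(5/6)*c*k^(1/3)*(1 + sqrt(3)*I)/4)


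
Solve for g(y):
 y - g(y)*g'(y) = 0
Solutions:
 g(y) = -sqrt(C1 + y^2)
 g(y) = sqrt(C1 + y^2)


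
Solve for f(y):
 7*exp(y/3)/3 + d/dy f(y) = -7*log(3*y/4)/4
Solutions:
 f(y) = C1 - 7*y*log(y)/4 + 7*y*(-log(3) + 1 + 2*log(2))/4 - 7*exp(y/3)


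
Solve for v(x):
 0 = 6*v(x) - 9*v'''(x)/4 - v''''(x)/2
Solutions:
 v(x) = C1*exp(x*(-9 + 4*sqrt(Abs(-16*2^(1/3)/(-243 + sqrt(75433))^(1/3) + 2^(2/3)*(-243 + sqrt(75433))^(1/3)/2 + 81/16)))/8)*sin(x*sqrt(Abs(-729/(32*sqrt(Abs(-16*2^(1/3)/(-243 + sqrt(75433))^(1/3) + 2^(2/3)*(-243 + sqrt(75433))^(1/3)/2 + 81/16))) - 2^(2/3)*(-243 + sqrt(75433))^(1/3)/2 + 16*2^(1/3)/(-243 + sqrt(75433))^(1/3) + 81/8))/2) + C2*exp(x*(-9 + 4*sqrt(Abs(-16*2^(1/3)/(-243 + sqrt(75433))^(1/3) + 2^(2/3)*(-243 + sqrt(75433))^(1/3)/2 + 81/16)))/8)*cos(x*sqrt(-81/8 - 16*2^(1/3)/(-243 + sqrt(75433))^(1/3) + 2^(2/3)*(-243 + sqrt(75433))^(1/3)/2 + 729/(32*sqrt(Abs(-16*2^(1/3)/(-243 + sqrt(75433))^(1/3) + 2^(2/3)*(-243 + sqrt(75433))^(1/3)/2 + 81/16))))/2) + C3*exp(x*(-9 - 4*sqrt(Abs(-16*2^(1/3)/(-243 + sqrt(75433))^(1/3) + 2^(2/3)*(-243 + sqrt(75433))^(1/3)/2 + 81/16)) + 4*sqrt(-2^(2/3)*(-243 + sqrt(75433))^(1/3)/2 + 16*2^(1/3)/(-243 + sqrt(75433))^(1/3) + 81/8 + 729/(32*sqrt(Abs(-16*2^(1/3)/(-243 + sqrt(75433))^(1/3) + 2^(2/3)*(-243 + sqrt(75433))^(1/3)/2 + 81/16)))))/8) + C4*exp(-x*(4*sqrt(Abs(-16*2^(1/3)/(-243 + sqrt(75433))^(1/3) + 2^(2/3)*(-243 + sqrt(75433))^(1/3)/2 + 81/16)) + 9 + 4*sqrt(-2^(2/3)*(-243 + sqrt(75433))^(1/3)/2 + 16*2^(1/3)/(-243 + sqrt(75433))^(1/3) + 81/8 + 729/(32*sqrt(Abs(-16*2^(1/3)/(-243 + sqrt(75433))^(1/3) + 2^(2/3)*(-243 + sqrt(75433))^(1/3)/2 + 81/16)))))/8)


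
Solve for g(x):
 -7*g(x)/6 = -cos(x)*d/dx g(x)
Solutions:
 g(x) = C1*(sin(x) + 1)^(7/12)/(sin(x) - 1)^(7/12)


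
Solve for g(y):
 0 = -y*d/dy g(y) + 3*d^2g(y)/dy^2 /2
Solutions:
 g(y) = C1 + C2*erfi(sqrt(3)*y/3)


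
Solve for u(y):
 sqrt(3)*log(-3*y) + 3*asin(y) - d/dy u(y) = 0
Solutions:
 u(y) = C1 + sqrt(3)*y*(log(-y) - 1) + 3*y*asin(y) + sqrt(3)*y*log(3) + 3*sqrt(1 - y^2)


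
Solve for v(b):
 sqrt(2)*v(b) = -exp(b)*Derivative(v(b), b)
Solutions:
 v(b) = C1*exp(sqrt(2)*exp(-b))


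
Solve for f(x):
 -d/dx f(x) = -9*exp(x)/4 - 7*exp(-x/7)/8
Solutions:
 f(x) = C1 + 9*exp(x)/4 - 49*exp(-x/7)/8


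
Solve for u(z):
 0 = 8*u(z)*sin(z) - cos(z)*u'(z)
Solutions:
 u(z) = C1/cos(z)^8


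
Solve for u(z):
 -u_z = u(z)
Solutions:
 u(z) = C1*exp(-z)


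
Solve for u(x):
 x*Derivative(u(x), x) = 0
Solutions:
 u(x) = C1


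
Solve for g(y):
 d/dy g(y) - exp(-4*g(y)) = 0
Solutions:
 g(y) = log(-I*(C1 + 4*y)^(1/4))
 g(y) = log(I*(C1 + 4*y)^(1/4))
 g(y) = log(-(C1 + 4*y)^(1/4))
 g(y) = log(C1 + 4*y)/4


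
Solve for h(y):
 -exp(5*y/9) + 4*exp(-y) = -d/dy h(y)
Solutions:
 h(y) = C1 + 9*exp(5*y/9)/5 + 4*exp(-y)


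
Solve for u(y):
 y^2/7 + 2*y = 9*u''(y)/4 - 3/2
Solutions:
 u(y) = C1 + C2*y + y^4/189 + 4*y^3/27 + y^2/3


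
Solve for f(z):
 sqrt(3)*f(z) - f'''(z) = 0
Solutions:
 f(z) = C3*exp(3^(1/6)*z) + (C1*sin(3^(2/3)*z/2) + C2*cos(3^(2/3)*z/2))*exp(-3^(1/6)*z/2)


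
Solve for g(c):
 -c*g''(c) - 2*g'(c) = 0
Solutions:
 g(c) = C1 + C2/c


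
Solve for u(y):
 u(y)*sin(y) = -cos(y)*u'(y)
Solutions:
 u(y) = C1*cos(y)


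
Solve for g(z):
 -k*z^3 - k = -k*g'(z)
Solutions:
 g(z) = C1 + z^4/4 + z


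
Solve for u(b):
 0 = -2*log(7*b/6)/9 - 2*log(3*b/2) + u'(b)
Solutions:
 u(b) = C1 + 20*b*log(b)/9 - 20*b/9 - 3*b*log(2) + 2*b*log(7)/9 + b*log(3) + 7*b*log(6)/9


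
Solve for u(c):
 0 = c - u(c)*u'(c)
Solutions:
 u(c) = -sqrt(C1 + c^2)
 u(c) = sqrt(C1 + c^2)


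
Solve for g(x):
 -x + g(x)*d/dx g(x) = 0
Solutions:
 g(x) = -sqrt(C1 + x^2)
 g(x) = sqrt(C1 + x^2)


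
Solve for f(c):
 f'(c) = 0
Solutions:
 f(c) = C1


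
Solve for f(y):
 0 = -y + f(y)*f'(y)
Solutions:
 f(y) = -sqrt(C1 + y^2)
 f(y) = sqrt(C1 + y^2)


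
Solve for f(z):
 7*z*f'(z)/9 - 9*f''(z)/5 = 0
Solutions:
 f(z) = C1 + C2*erfi(sqrt(70)*z/18)


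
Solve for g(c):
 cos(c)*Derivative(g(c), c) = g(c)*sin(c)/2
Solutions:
 g(c) = C1/sqrt(cos(c))


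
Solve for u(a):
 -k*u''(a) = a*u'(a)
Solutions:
 u(a) = C1 + C2*sqrt(k)*erf(sqrt(2)*a*sqrt(1/k)/2)


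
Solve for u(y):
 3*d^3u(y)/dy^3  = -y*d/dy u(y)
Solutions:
 u(y) = C1 + Integral(C2*airyai(-3^(2/3)*y/3) + C3*airybi(-3^(2/3)*y/3), y)


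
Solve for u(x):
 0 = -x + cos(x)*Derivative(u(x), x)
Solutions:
 u(x) = C1 + Integral(x/cos(x), x)


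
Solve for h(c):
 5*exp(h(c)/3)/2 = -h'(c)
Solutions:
 h(c) = 3*log(1/(C1 + 5*c)) + 3*log(6)


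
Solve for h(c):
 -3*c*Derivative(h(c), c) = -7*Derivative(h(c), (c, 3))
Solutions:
 h(c) = C1 + Integral(C2*airyai(3^(1/3)*7^(2/3)*c/7) + C3*airybi(3^(1/3)*7^(2/3)*c/7), c)


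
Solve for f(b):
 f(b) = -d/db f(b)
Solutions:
 f(b) = C1*exp(-b)


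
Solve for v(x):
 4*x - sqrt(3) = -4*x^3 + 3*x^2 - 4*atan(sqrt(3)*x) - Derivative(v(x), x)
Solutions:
 v(x) = C1 - x^4 + x^3 - 2*x^2 - 4*x*atan(sqrt(3)*x) + sqrt(3)*x + 2*sqrt(3)*log(3*x^2 + 1)/3


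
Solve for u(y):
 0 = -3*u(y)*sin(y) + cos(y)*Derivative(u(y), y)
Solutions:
 u(y) = C1/cos(y)^3


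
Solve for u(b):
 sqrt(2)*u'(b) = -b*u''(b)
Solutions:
 u(b) = C1 + C2*b^(1 - sqrt(2))


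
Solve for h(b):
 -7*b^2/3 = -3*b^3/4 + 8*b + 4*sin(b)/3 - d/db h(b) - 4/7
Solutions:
 h(b) = C1 - 3*b^4/16 + 7*b^3/9 + 4*b^2 - 4*b/7 - 4*cos(b)/3


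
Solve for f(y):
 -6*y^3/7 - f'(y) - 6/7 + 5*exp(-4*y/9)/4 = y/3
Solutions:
 f(y) = C1 - 3*y^4/14 - y^2/6 - 6*y/7 - 45*exp(-4*y/9)/16


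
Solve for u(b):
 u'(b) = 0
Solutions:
 u(b) = C1


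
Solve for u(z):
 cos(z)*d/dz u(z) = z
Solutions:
 u(z) = C1 + Integral(z/cos(z), z)


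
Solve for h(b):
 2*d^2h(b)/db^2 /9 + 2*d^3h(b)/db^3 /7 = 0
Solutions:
 h(b) = C1 + C2*b + C3*exp(-7*b/9)


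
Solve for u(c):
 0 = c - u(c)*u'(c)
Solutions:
 u(c) = -sqrt(C1 + c^2)
 u(c) = sqrt(C1 + c^2)


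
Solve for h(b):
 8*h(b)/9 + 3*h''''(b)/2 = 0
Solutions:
 h(b) = (C1*sin(sqrt(2)*3^(1/4)*b/3) + C2*cos(sqrt(2)*3^(1/4)*b/3))*exp(-sqrt(2)*3^(1/4)*b/3) + (C3*sin(sqrt(2)*3^(1/4)*b/3) + C4*cos(sqrt(2)*3^(1/4)*b/3))*exp(sqrt(2)*3^(1/4)*b/3)


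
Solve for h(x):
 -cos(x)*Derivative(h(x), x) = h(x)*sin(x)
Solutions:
 h(x) = C1*cos(x)


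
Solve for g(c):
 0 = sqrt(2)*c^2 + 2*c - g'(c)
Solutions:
 g(c) = C1 + sqrt(2)*c^3/3 + c^2


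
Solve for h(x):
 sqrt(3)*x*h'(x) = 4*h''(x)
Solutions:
 h(x) = C1 + C2*erfi(sqrt(2)*3^(1/4)*x/4)


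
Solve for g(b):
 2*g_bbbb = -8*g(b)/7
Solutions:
 g(b) = (C1*sin(7^(3/4)*b/7) + C2*cos(7^(3/4)*b/7))*exp(-7^(3/4)*b/7) + (C3*sin(7^(3/4)*b/7) + C4*cos(7^(3/4)*b/7))*exp(7^(3/4)*b/7)


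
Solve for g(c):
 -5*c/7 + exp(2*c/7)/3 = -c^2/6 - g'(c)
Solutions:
 g(c) = C1 - c^3/18 + 5*c^2/14 - 7*exp(2*c/7)/6


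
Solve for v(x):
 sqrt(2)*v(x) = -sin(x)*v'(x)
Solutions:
 v(x) = C1*(cos(x) + 1)^(sqrt(2)/2)/(cos(x) - 1)^(sqrt(2)/2)


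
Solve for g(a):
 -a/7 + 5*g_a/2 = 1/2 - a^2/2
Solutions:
 g(a) = C1 - a^3/15 + a^2/35 + a/5


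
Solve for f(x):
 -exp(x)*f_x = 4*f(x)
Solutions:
 f(x) = C1*exp(4*exp(-x))


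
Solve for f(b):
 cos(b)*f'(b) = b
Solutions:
 f(b) = C1 + Integral(b/cos(b), b)


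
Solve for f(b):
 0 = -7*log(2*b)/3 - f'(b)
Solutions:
 f(b) = C1 - 7*b*log(b)/3 - 7*b*log(2)/3 + 7*b/3


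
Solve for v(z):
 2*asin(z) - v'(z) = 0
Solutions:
 v(z) = C1 + 2*z*asin(z) + 2*sqrt(1 - z^2)


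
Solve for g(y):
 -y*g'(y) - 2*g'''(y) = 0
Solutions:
 g(y) = C1 + Integral(C2*airyai(-2^(2/3)*y/2) + C3*airybi(-2^(2/3)*y/2), y)


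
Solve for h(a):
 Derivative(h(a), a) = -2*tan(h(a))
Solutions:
 h(a) = pi - asin(C1*exp(-2*a))
 h(a) = asin(C1*exp(-2*a))


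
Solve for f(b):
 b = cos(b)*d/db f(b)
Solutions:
 f(b) = C1 + Integral(b/cos(b), b)


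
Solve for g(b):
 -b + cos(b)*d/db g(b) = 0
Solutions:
 g(b) = C1 + Integral(b/cos(b), b)


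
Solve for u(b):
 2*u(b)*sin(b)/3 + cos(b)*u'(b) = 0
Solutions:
 u(b) = C1*cos(b)^(2/3)


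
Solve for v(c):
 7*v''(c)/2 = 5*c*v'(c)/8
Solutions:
 v(c) = C1 + C2*erfi(sqrt(70)*c/28)


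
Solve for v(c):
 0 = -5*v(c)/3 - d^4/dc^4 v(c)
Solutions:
 v(c) = (C1*sin(sqrt(2)*3^(3/4)*5^(1/4)*c/6) + C2*cos(sqrt(2)*3^(3/4)*5^(1/4)*c/6))*exp(-sqrt(2)*3^(3/4)*5^(1/4)*c/6) + (C3*sin(sqrt(2)*3^(3/4)*5^(1/4)*c/6) + C4*cos(sqrt(2)*3^(3/4)*5^(1/4)*c/6))*exp(sqrt(2)*3^(3/4)*5^(1/4)*c/6)


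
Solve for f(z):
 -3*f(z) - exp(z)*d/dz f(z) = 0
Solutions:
 f(z) = C1*exp(3*exp(-z))


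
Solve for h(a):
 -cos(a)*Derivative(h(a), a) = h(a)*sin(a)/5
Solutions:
 h(a) = C1*cos(a)^(1/5)


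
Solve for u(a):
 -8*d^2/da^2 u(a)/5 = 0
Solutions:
 u(a) = C1 + C2*a


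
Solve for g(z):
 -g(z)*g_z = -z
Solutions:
 g(z) = -sqrt(C1 + z^2)
 g(z) = sqrt(C1 + z^2)


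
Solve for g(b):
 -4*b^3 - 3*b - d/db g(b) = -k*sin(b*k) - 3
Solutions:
 g(b) = C1 - b^4 - 3*b^2/2 + 3*b - cos(b*k)


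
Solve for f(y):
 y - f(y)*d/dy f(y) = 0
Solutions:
 f(y) = -sqrt(C1 + y^2)
 f(y) = sqrt(C1 + y^2)


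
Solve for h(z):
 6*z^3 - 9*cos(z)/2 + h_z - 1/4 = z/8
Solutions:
 h(z) = C1 - 3*z^4/2 + z^2/16 + z/4 + 9*sin(z)/2


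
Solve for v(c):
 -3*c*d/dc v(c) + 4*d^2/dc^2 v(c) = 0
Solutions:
 v(c) = C1 + C2*erfi(sqrt(6)*c/4)


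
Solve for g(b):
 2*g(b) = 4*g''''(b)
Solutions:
 g(b) = C1*exp(-2^(3/4)*b/2) + C2*exp(2^(3/4)*b/2) + C3*sin(2^(3/4)*b/2) + C4*cos(2^(3/4)*b/2)


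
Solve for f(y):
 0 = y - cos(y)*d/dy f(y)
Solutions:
 f(y) = C1 + Integral(y/cos(y), y)


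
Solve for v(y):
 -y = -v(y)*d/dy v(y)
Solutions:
 v(y) = -sqrt(C1 + y^2)
 v(y) = sqrt(C1 + y^2)


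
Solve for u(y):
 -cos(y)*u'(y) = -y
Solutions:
 u(y) = C1 + Integral(y/cos(y), y)


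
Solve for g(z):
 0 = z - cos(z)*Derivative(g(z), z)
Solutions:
 g(z) = C1 + Integral(z/cos(z), z)


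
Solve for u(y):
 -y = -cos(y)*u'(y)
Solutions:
 u(y) = C1 + Integral(y/cos(y), y)


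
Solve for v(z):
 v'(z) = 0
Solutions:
 v(z) = C1


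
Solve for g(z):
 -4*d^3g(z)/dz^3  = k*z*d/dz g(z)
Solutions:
 g(z) = C1 + Integral(C2*airyai(2^(1/3)*z*(-k)^(1/3)/2) + C3*airybi(2^(1/3)*z*(-k)^(1/3)/2), z)


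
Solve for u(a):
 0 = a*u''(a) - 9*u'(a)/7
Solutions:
 u(a) = C1 + C2*a^(16/7)


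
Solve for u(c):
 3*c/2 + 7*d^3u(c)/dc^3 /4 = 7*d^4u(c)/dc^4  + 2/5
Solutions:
 u(c) = C1 + C2*c + C3*c^2 + C4*exp(c/4) - c^4/28 - 8*c^3/15


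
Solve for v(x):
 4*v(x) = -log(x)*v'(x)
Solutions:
 v(x) = C1*exp(-4*li(x))


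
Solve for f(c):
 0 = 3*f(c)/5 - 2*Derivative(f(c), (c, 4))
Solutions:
 f(c) = C1*exp(-10^(3/4)*3^(1/4)*c/10) + C2*exp(10^(3/4)*3^(1/4)*c/10) + C3*sin(10^(3/4)*3^(1/4)*c/10) + C4*cos(10^(3/4)*3^(1/4)*c/10)


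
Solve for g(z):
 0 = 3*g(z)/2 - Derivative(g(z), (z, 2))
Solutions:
 g(z) = C1*exp(-sqrt(6)*z/2) + C2*exp(sqrt(6)*z/2)


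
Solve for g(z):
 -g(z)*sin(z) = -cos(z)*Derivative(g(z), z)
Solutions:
 g(z) = C1/cos(z)


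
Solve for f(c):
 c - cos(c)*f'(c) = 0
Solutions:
 f(c) = C1 + Integral(c/cos(c), c)


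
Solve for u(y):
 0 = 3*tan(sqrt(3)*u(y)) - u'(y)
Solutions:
 u(y) = sqrt(3)*(pi - asin(C1*exp(3*sqrt(3)*y)))/3
 u(y) = sqrt(3)*asin(C1*exp(3*sqrt(3)*y))/3


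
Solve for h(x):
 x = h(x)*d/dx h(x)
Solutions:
 h(x) = -sqrt(C1 + x^2)
 h(x) = sqrt(C1 + x^2)


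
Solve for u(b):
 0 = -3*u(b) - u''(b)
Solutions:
 u(b) = C1*sin(sqrt(3)*b) + C2*cos(sqrt(3)*b)


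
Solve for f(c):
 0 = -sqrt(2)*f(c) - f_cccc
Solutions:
 f(c) = (C1*sin(2^(5/8)*c/2) + C2*cos(2^(5/8)*c/2))*exp(-2^(5/8)*c/2) + (C3*sin(2^(5/8)*c/2) + C4*cos(2^(5/8)*c/2))*exp(2^(5/8)*c/2)


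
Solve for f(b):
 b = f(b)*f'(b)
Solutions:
 f(b) = -sqrt(C1 + b^2)
 f(b) = sqrt(C1 + b^2)


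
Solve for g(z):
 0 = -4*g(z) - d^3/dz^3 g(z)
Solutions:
 g(z) = C3*exp(-2^(2/3)*z) + (C1*sin(2^(2/3)*sqrt(3)*z/2) + C2*cos(2^(2/3)*sqrt(3)*z/2))*exp(2^(2/3)*z/2)


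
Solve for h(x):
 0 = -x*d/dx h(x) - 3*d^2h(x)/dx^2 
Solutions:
 h(x) = C1 + C2*erf(sqrt(6)*x/6)


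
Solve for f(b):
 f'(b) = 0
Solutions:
 f(b) = C1


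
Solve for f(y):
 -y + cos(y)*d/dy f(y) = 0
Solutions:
 f(y) = C1 + Integral(y/cos(y), y)


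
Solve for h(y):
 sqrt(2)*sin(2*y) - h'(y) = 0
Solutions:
 h(y) = C1 - sqrt(2)*cos(2*y)/2


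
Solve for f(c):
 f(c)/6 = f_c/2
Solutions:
 f(c) = C1*exp(c/3)


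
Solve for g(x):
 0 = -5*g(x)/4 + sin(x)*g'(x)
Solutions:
 g(x) = C1*(cos(x) - 1)^(5/8)/(cos(x) + 1)^(5/8)


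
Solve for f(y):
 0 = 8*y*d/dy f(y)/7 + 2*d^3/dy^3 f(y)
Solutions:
 f(y) = C1 + Integral(C2*airyai(-14^(2/3)*y/7) + C3*airybi(-14^(2/3)*y/7), y)


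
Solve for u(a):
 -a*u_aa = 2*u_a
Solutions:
 u(a) = C1 + C2/a


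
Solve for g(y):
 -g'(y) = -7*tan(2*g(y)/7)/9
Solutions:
 g(y) = -7*asin(C1*exp(2*y/9))/2 + 7*pi/2
 g(y) = 7*asin(C1*exp(2*y/9))/2


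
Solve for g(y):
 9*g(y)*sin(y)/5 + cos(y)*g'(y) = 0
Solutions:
 g(y) = C1*cos(y)^(9/5)


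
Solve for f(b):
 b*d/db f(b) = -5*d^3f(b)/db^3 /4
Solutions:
 f(b) = C1 + Integral(C2*airyai(-10^(2/3)*b/5) + C3*airybi(-10^(2/3)*b/5), b)


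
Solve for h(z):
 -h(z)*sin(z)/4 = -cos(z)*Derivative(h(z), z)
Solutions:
 h(z) = C1/cos(z)^(1/4)


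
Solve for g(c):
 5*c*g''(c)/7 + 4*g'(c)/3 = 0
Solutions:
 g(c) = C1 + C2/c^(13/15)


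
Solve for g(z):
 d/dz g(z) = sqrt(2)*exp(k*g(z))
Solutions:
 g(z) = Piecewise((log(-1/(C1*k + sqrt(2)*k*z))/k, Ne(k, 0)), (nan, True))
 g(z) = Piecewise((C1 + sqrt(2)*z, Eq(k, 0)), (nan, True))


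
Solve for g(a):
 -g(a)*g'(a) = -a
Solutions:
 g(a) = -sqrt(C1 + a^2)
 g(a) = sqrt(C1 + a^2)


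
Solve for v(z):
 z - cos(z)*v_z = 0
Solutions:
 v(z) = C1 + Integral(z/cos(z), z)


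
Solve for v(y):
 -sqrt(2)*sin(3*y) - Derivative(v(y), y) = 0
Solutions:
 v(y) = C1 + sqrt(2)*cos(3*y)/3


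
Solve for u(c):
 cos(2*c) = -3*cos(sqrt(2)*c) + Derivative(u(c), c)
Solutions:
 u(c) = C1 + sin(2*c)/2 + 3*sqrt(2)*sin(sqrt(2)*c)/2


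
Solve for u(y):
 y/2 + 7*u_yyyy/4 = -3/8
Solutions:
 u(y) = C1 + C2*y + C3*y^2 + C4*y^3 - y^5/420 - y^4/112


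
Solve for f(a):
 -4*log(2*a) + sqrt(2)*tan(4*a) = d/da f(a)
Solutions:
 f(a) = C1 - 4*a*log(a) - 4*a*log(2) + 4*a - sqrt(2)*log(cos(4*a))/4


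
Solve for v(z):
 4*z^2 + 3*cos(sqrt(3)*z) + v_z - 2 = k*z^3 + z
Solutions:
 v(z) = C1 + k*z^4/4 - 4*z^3/3 + z^2/2 + 2*z - sqrt(3)*sin(sqrt(3)*z)


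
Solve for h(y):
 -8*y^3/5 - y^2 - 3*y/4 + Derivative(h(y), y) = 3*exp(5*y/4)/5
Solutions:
 h(y) = C1 + 2*y^4/5 + y^3/3 + 3*y^2/8 + 12*exp(5*y/4)/25


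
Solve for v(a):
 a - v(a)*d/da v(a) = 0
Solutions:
 v(a) = -sqrt(C1 + a^2)
 v(a) = sqrt(C1 + a^2)


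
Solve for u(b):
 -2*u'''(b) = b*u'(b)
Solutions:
 u(b) = C1 + Integral(C2*airyai(-2^(2/3)*b/2) + C3*airybi(-2^(2/3)*b/2), b)


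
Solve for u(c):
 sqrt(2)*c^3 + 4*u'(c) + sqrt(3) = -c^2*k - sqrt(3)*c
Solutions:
 u(c) = C1 - sqrt(2)*c^4/16 - c^3*k/12 - sqrt(3)*c^2/8 - sqrt(3)*c/4


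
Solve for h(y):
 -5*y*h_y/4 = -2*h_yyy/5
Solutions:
 h(y) = C1 + Integral(C2*airyai(5^(2/3)*y/2) + C3*airybi(5^(2/3)*y/2), y)


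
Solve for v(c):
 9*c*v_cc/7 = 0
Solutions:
 v(c) = C1 + C2*c


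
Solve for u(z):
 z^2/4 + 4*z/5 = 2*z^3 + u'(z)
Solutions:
 u(z) = C1 - z^4/2 + z^3/12 + 2*z^2/5


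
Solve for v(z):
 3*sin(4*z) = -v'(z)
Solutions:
 v(z) = C1 + 3*cos(4*z)/4


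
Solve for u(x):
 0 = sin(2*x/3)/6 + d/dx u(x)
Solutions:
 u(x) = C1 + cos(2*x/3)/4


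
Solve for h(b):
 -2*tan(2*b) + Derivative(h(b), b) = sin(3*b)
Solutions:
 h(b) = C1 - log(cos(2*b)) - cos(3*b)/3


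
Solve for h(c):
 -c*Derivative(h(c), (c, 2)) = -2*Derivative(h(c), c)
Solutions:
 h(c) = C1 + C2*c^3


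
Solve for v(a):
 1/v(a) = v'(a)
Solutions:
 v(a) = -sqrt(C1 + 2*a)
 v(a) = sqrt(C1 + 2*a)


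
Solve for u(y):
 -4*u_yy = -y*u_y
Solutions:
 u(y) = C1 + C2*erfi(sqrt(2)*y/4)


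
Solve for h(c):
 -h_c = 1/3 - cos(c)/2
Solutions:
 h(c) = C1 - c/3 + sin(c)/2


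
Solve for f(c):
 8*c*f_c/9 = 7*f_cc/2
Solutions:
 f(c) = C1 + C2*erfi(2*sqrt(14)*c/21)


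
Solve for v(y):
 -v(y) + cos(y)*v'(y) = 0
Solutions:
 v(y) = C1*sqrt(sin(y) + 1)/sqrt(sin(y) - 1)


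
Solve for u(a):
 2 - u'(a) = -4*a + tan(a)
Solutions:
 u(a) = C1 + 2*a^2 + 2*a + log(cos(a))


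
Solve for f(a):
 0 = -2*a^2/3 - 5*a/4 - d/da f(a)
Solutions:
 f(a) = C1 - 2*a^3/9 - 5*a^2/8


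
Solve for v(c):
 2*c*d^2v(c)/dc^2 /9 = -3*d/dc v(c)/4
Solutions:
 v(c) = C1 + C2/c^(19/8)


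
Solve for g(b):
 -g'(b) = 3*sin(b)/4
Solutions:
 g(b) = C1 + 3*cos(b)/4


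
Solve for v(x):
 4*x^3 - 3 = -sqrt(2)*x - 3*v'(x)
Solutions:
 v(x) = C1 - x^4/3 - sqrt(2)*x^2/6 + x


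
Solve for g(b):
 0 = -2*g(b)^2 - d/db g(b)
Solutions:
 g(b) = 1/(C1 + 2*b)


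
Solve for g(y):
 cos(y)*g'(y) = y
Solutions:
 g(y) = C1 + Integral(y/cos(y), y)


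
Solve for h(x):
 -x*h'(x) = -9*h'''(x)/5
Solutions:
 h(x) = C1 + Integral(C2*airyai(15^(1/3)*x/3) + C3*airybi(15^(1/3)*x/3), x)


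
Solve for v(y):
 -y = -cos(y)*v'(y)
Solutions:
 v(y) = C1 + Integral(y/cos(y), y)


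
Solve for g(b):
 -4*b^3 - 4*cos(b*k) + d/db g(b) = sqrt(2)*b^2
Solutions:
 g(b) = C1 + b^4 + sqrt(2)*b^3/3 + 4*sin(b*k)/k


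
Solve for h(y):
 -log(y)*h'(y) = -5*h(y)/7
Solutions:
 h(y) = C1*exp(5*li(y)/7)


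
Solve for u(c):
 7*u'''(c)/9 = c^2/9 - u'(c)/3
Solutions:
 u(c) = C1 + C2*sin(sqrt(21)*c/7) + C3*cos(sqrt(21)*c/7) + c^3/9 - 14*c/9


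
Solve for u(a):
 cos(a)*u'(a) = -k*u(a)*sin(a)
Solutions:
 u(a) = C1*exp(k*log(cos(a)))


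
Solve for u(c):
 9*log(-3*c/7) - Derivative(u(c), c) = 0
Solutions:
 u(c) = C1 + 9*c*log(-c) + 9*c*(-log(7) - 1 + log(3))


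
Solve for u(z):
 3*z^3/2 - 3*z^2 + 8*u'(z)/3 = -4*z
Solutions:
 u(z) = C1 - 9*z^4/64 + 3*z^3/8 - 3*z^2/4


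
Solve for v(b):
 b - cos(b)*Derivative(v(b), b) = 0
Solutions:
 v(b) = C1 + Integral(b/cos(b), b)


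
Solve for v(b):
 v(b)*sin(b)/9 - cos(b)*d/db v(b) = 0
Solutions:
 v(b) = C1/cos(b)^(1/9)


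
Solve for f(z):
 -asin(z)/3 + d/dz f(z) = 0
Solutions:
 f(z) = C1 + z*asin(z)/3 + sqrt(1 - z^2)/3


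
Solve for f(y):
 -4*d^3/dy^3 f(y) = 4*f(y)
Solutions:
 f(y) = C3*exp(-y) + (C1*sin(sqrt(3)*y/2) + C2*cos(sqrt(3)*y/2))*exp(y/2)


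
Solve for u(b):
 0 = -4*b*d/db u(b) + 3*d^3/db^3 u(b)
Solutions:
 u(b) = C1 + Integral(C2*airyai(6^(2/3)*b/3) + C3*airybi(6^(2/3)*b/3), b)


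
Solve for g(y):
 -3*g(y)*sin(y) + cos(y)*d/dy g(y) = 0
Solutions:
 g(y) = C1/cos(y)^3


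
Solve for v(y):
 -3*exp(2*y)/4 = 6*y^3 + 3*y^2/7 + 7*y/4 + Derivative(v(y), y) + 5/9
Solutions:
 v(y) = C1 - 3*y^4/2 - y^3/7 - 7*y^2/8 - 5*y/9 - 3*exp(2*y)/8


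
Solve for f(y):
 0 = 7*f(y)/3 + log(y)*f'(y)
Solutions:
 f(y) = C1*exp(-7*li(y)/3)


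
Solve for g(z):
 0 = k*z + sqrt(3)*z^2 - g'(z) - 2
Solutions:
 g(z) = C1 + k*z^2/2 + sqrt(3)*z^3/3 - 2*z


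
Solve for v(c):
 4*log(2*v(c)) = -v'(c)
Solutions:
 Integral(1/(log(_y) + log(2)), (_y, v(c)))/4 = C1 - c


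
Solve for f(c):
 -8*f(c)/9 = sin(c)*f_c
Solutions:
 f(c) = C1*(cos(c) + 1)^(4/9)/(cos(c) - 1)^(4/9)


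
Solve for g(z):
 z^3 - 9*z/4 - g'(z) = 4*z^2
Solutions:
 g(z) = C1 + z^4/4 - 4*z^3/3 - 9*z^2/8


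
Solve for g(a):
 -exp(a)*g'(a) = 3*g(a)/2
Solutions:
 g(a) = C1*exp(3*exp(-a)/2)


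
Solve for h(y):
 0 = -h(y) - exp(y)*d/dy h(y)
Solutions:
 h(y) = C1*exp(exp(-y))


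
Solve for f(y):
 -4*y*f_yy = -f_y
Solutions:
 f(y) = C1 + C2*y^(5/4)


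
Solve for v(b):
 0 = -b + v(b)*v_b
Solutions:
 v(b) = -sqrt(C1 + b^2)
 v(b) = sqrt(C1 + b^2)


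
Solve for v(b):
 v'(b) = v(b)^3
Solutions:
 v(b) = -sqrt(2)*sqrt(-1/(C1 + b))/2
 v(b) = sqrt(2)*sqrt(-1/(C1 + b))/2


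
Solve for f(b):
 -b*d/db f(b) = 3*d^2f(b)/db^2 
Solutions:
 f(b) = C1 + C2*erf(sqrt(6)*b/6)


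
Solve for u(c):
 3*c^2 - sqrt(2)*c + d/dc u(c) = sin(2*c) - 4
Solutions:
 u(c) = C1 - c^3 + sqrt(2)*c^2/2 - 4*c - cos(2*c)/2


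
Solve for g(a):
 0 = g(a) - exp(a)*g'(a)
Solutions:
 g(a) = C1*exp(-exp(-a))


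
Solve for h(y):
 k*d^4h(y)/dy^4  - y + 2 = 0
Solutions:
 h(y) = C1 + C2*y + C3*y^2 + C4*y^3 + y^5/(120*k) - y^4/(12*k)


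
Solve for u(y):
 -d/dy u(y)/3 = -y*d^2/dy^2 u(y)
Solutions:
 u(y) = C1 + C2*y^(4/3)


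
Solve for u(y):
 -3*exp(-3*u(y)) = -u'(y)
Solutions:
 u(y) = log(C1 + 9*y)/3
 u(y) = log((-3^(1/3) - 3^(5/6)*I)*(C1 + 3*y)^(1/3)/2)
 u(y) = log((-3^(1/3) + 3^(5/6)*I)*(C1 + 3*y)^(1/3)/2)


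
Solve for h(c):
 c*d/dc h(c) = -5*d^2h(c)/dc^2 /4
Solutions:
 h(c) = C1 + C2*erf(sqrt(10)*c/5)


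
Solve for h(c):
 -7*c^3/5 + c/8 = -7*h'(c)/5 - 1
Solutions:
 h(c) = C1 + c^4/4 - 5*c^2/112 - 5*c/7


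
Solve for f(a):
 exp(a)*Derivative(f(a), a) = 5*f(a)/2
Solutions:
 f(a) = C1*exp(-5*exp(-a)/2)


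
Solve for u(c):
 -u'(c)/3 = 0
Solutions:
 u(c) = C1


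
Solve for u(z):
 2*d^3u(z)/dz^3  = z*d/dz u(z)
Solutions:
 u(z) = C1 + Integral(C2*airyai(2^(2/3)*z/2) + C3*airybi(2^(2/3)*z/2), z)


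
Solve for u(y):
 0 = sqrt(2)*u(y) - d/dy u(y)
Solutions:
 u(y) = C1*exp(sqrt(2)*y)


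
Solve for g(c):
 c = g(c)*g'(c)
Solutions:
 g(c) = -sqrt(C1 + c^2)
 g(c) = sqrt(C1 + c^2)


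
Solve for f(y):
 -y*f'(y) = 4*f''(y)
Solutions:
 f(y) = C1 + C2*erf(sqrt(2)*y/4)


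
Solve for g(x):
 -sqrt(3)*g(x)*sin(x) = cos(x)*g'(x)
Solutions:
 g(x) = C1*cos(x)^(sqrt(3))


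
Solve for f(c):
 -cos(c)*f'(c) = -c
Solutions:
 f(c) = C1 + Integral(c/cos(c), c)


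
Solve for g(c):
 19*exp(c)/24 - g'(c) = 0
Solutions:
 g(c) = C1 + 19*exp(c)/24


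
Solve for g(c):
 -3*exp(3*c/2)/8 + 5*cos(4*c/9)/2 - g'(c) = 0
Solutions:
 g(c) = C1 - exp(3*c/2)/4 + 45*sin(4*c/9)/8


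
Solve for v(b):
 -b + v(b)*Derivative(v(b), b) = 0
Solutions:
 v(b) = -sqrt(C1 + b^2)
 v(b) = sqrt(C1 + b^2)


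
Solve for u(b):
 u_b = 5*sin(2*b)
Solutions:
 u(b) = C1 - 5*cos(2*b)/2


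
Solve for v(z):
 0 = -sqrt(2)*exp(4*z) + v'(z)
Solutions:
 v(z) = C1 + sqrt(2)*exp(4*z)/4


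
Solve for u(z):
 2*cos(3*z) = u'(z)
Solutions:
 u(z) = C1 + 2*sin(3*z)/3


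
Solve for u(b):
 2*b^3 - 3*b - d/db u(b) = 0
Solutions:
 u(b) = C1 + b^4/2 - 3*b^2/2


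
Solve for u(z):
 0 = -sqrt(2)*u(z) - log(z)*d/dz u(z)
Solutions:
 u(z) = C1*exp(-sqrt(2)*li(z))


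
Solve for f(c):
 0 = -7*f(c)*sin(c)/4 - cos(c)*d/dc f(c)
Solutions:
 f(c) = C1*cos(c)^(7/4)


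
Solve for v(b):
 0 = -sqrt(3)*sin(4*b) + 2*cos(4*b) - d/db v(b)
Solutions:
 v(b) = C1 + sin(4*b)/2 + sqrt(3)*cos(4*b)/4


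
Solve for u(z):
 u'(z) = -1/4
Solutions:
 u(z) = C1 - z/4


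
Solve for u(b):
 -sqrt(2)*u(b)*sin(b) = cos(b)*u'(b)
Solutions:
 u(b) = C1*cos(b)^(sqrt(2))


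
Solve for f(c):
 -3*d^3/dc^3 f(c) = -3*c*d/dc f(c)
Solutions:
 f(c) = C1 + Integral(C2*airyai(c) + C3*airybi(c), c)


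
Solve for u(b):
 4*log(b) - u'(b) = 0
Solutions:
 u(b) = C1 + 4*b*log(b) - 4*b


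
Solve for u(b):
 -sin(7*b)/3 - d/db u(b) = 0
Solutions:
 u(b) = C1 + cos(7*b)/21


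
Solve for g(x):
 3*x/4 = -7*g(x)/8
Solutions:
 g(x) = -6*x/7


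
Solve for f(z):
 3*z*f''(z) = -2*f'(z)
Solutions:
 f(z) = C1 + C2*z^(1/3)


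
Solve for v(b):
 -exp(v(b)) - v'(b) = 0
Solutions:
 v(b) = log(1/(C1 + b))


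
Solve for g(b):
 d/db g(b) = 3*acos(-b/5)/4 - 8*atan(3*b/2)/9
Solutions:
 g(b) = C1 + 3*b*acos(-b/5)/4 - 8*b*atan(3*b/2)/9 + 3*sqrt(25 - b^2)/4 + 8*log(9*b^2 + 4)/27


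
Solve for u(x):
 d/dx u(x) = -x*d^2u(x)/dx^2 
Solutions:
 u(x) = C1 + C2*log(x)


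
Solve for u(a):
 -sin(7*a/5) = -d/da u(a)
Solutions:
 u(a) = C1 - 5*cos(7*a/5)/7


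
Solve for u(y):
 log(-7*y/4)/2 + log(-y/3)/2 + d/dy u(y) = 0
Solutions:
 u(y) = C1 - y*log(-y) + y*(-log(7) + log(2) + 1 + log(21)/2)


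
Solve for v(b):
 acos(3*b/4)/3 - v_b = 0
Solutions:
 v(b) = C1 + b*acos(3*b/4)/3 - sqrt(16 - 9*b^2)/9


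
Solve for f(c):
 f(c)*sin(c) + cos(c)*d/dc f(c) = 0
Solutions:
 f(c) = C1*cos(c)


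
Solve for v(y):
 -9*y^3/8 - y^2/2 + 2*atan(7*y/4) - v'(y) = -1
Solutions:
 v(y) = C1 - 9*y^4/32 - y^3/6 + 2*y*atan(7*y/4) + y - 4*log(49*y^2 + 16)/7


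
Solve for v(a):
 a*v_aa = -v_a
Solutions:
 v(a) = C1 + C2*log(a)


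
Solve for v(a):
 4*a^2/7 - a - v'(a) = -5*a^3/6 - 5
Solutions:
 v(a) = C1 + 5*a^4/24 + 4*a^3/21 - a^2/2 + 5*a


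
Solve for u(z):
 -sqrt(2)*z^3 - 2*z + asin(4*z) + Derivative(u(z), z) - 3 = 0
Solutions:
 u(z) = C1 + sqrt(2)*z^4/4 + z^2 - z*asin(4*z) + 3*z - sqrt(1 - 16*z^2)/4


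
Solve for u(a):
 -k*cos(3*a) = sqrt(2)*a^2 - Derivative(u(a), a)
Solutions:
 u(a) = C1 + sqrt(2)*a^3/3 + k*sin(3*a)/3


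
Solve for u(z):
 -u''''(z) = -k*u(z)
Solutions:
 u(z) = C1*exp(-k^(1/4)*z) + C2*exp(k^(1/4)*z) + C3*exp(-I*k^(1/4)*z) + C4*exp(I*k^(1/4)*z)


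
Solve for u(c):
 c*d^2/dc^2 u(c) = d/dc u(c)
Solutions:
 u(c) = C1 + C2*c^2


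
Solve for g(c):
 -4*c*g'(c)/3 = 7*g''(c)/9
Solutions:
 g(c) = C1 + C2*erf(sqrt(42)*c/7)


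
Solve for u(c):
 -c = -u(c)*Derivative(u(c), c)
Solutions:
 u(c) = -sqrt(C1 + c^2)
 u(c) = sqrt(C1 + c^2)


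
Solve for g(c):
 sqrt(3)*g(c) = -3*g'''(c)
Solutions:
 g(c) = C3*exp(-3^(5/6)*c/3) + (C1*sin(3^(1/3)*c/2) + C2*cos(3^(1/3)*c/2))*exp(3^(5/6)*c/6)


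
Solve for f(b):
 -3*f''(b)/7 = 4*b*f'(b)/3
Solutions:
 f(b) = C1 + C2*erf(sqrt(14)*b/3)


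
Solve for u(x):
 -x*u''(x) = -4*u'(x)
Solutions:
 u(x) = C1 + C2*x^5


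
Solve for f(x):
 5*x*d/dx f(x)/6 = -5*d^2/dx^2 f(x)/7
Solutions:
 f(x) = C1 + C2*erf(sqrt(21)*x/6)


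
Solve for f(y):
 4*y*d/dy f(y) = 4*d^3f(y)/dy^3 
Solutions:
 f(y) = C1 + Integral(C2*airyai(y) + C3*airybi(y), y)


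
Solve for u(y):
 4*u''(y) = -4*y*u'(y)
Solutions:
 u(y) = C1 + C2*erf(sqrt(2)*y/2)


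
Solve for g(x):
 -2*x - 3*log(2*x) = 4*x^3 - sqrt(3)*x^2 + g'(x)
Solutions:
 g(x) = C1 - x^4 + sqrt(3)*x^3/3 - x^2 - 3*x*log(x) - x*log(8) + 3*x


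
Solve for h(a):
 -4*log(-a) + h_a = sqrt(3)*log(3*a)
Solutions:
 h(a) = C1 + a*(sqrt(3) + 4)*log(a) + a*(-4 - sqrt(3) + sqrt(3)*log(3) + 4*I*pi)


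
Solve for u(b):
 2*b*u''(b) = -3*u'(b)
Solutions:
 u(b) = C1 + C2/sqrt(b)


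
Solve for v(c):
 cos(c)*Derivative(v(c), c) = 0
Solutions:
 v(c) = C1


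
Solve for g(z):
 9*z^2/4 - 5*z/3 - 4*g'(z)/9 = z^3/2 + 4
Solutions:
 g(z) = C1 - 9*z^4/32 + 27*z^3/16 - 15*z^2/8 - 9*z


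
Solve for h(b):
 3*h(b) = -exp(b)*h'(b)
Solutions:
 h(b) = C1*exp(3*exp(-b))


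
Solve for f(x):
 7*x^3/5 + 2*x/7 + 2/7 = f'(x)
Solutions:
 f(x) = C1 + 7*x^4/20 + x^2/7 + 2*x/7


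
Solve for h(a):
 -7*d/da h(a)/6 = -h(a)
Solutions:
 h(a) = C1*exp(6*a/7)


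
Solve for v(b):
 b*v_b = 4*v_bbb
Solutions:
 v(b) = C1 + Integral(C2*airyai(2^(1/3)*b/2) + C3*airybi(2^(1/3)*b/2), b)


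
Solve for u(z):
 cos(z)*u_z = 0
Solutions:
 u(z) = C1


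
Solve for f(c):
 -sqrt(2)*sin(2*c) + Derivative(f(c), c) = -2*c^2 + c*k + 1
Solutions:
 f(c) = C1 - 2*c^3/3 + c^2*k/2 + c - sqrt(2)*cos(2*c)/2


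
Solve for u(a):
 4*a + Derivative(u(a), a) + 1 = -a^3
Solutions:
 u(a) = C1 - a^4/4 - 2*a^2 - a


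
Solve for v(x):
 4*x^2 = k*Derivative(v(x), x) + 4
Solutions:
 v(x) = C1 + 4*x^3/(3*k) - 4*x/k


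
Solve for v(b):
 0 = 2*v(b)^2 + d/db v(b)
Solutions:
 v(b) = 1/(C1 + 2*b)


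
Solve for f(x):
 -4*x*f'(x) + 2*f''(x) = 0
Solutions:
 f(x) = C1 + C2*erfi(x)


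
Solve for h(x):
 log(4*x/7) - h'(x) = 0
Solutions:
 h(x) = C1 + x*log(x) - x + x*log(4/7)


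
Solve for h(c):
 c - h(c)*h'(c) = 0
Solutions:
 h(c) = -sqrt(C1 + c^2)
 h(c) = sqrt(C1 + c^2)


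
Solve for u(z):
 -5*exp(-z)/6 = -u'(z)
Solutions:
 u(z) = C1 - 5*exp(-z)/6


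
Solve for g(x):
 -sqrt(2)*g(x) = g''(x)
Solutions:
 g(x) = C1*sin(2^(1/4)*x) + C2*cos(2^(1/4)*x)


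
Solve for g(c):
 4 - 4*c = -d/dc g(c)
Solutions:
 g(c) = C1 + 2*c^2 - 4*c


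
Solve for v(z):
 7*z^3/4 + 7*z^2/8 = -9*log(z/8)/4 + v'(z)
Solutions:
 v(z) = C1 + 7*z^4/16 + 7*z^3/24 + 9*z*log(z)/4 - 27*z*log(2)/4 - 9*z/4


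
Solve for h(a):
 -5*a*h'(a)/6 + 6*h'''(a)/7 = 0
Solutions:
 h(a) = C1 + Integral(C2*airyai(210^(1/3)*a/6) + C3*airybi(210^(1/3)*a/6), a)


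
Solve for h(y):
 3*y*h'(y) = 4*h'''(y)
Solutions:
 h(y) = C1 + Integral(C2*airyai(6^(1/3)*y/2) + C3*airybi(6^(1/3)*y/2), y)


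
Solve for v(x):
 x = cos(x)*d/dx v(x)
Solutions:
 v(x) = C1 + Integral(x/cos(x), x)


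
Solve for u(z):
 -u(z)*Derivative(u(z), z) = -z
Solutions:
 u(z) = -sqrt(C1 + z^2)
 u(z) = sqrt(C1 + z^2)


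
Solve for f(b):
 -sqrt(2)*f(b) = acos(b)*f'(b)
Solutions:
 f(b) = C1*exp(-sqrt(2)*Integral(1/acos(b), b))


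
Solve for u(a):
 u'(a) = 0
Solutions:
 u(a) = C1


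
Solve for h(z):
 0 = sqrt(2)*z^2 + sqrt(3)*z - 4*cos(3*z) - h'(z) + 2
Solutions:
 h(z) = C1 + sqrt(2)*z^3/3 + sqrt(3)*z^2/2 + 2*z - 4*sin(3*z)/3


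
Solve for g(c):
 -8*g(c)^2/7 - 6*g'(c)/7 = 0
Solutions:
 g(c) = 3/(C1 + 4*c)


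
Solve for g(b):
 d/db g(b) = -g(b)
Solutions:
 g(b) = C1*exp(-b)


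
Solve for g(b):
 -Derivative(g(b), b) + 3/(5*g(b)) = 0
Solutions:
 g(b) = -sqrt(C1 + 30*b)/5
 g(b) = sqrt(C1 + 30*b)/5


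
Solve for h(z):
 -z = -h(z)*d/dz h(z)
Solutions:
 h(z) = -sqrt(C1 + z^2)
 h(z) = sqrt(C1 + z^2)


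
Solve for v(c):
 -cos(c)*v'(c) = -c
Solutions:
 v(c) = C1 + Integral(c/cos(c), c)


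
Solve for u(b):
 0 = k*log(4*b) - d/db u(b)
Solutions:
 u(b) = C1 + b*k*log(b) - b*k + b*k*log(4)


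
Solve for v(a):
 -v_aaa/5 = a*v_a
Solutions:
 v(a) = C1 + Integral(C2*airyai(-5^(1/3)*a) + C3*airybi(-5^(1/3)*a), a)


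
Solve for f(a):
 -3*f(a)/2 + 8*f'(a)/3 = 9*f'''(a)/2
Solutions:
 f(a) = C1*exp(2^(1/3)*a*(32/(sqrt(42665) + 243)^(1/3) + 2^(1/3)*(sqrt(42665) + 243)^(1/3))/36)*sin(2^(1/3)*sqrt(3)*a*(-2^(1/3)*(sqrt(42665) + 243)^(1/3) + 32/(sqrt(42665) + 243)^(1/3))/36) + C2*exp(2^(1/3)*a*(32/(sqrt(42665) + 243)^(1/3) + 2^(1/3)*(sqrt(42665) + 243)^(1/3))/36)*cos(2^(1/3)*sqrt(3)*a*(-2^(1/3)*(sqrt(42665) + 243)^(1/3) + 32/(sqrt(42665) + 243)^(1/3))/36) + C3*exp(-2^(1/3)*a*(32/(sqrt(42665) + 243)^(1/3) + 2^(1/3)*(sqrt(42665) + 243)^(1/3))/18)


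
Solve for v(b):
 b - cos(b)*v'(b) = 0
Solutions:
 v(b) = C1 + Integral(b/cos(b), b)


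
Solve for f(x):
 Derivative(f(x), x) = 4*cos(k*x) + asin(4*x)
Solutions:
 f(x) = C1 + x*asin(4*x) + sqrt(1 - 16*x^2)/4 + 4*Piecewise((sin(k*x)/k, Ne(k, 0)), (x, True))


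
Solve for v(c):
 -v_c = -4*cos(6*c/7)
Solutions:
 v(c) = C1 + 14*sin(6*c/7)/3


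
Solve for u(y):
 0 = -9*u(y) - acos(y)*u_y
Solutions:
 u(y) = C1*exp(-9*Integral(1/acos(y), y))


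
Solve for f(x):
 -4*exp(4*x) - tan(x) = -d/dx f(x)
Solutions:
 f(x) = C1 + exp(4*x) - log(cos(x))


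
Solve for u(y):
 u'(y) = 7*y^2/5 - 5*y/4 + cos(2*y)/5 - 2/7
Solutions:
 u(y) = C1 + 7*y^3/15 - 5*y^2/8 - 2*y/7 + sin(2*y)/10


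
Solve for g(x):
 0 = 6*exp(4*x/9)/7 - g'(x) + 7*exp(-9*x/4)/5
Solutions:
 g(x) = C1 + 27*exp(4*x/9)/14 - 28*exp(-9*x/4)/45


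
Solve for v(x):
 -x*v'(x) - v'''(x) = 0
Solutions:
 v(x) = C1 + Integral(C2*airyai(-x) + C3*airybi(-x), x)


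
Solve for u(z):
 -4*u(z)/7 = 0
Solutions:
 u(z) = 0


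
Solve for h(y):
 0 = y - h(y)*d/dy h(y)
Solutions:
 h(y) = -sqrt(C1 + y^2)
 h(y) = sqrt(C1 + y^2)


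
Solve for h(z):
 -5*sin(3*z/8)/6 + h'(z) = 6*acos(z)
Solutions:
 h(z) = C1 + 6*z*acos(z) - 6*sqrt(1 - z^2) - 20*cos(3*z/8)/9


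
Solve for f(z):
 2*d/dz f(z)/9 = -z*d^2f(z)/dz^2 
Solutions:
 f(z) = C1 + C2*z^(7/9)


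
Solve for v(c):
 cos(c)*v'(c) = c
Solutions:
 v(c) = C1 + Integral(c/cos(c), c)


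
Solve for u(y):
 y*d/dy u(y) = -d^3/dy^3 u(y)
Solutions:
 u(y) = C1 + Integral(C2*airyai(-y) + C3*airybi(-y), y)


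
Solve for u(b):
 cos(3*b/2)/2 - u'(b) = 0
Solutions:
 u(b) = C1 + sin(3*b/2)/3


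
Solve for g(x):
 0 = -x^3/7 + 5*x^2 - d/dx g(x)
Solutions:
 g(x) = C1 - x^4/28 + 5*x^3/3


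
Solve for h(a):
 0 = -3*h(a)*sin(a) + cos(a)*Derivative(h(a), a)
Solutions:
 h(a) = C1/cos(a)^3


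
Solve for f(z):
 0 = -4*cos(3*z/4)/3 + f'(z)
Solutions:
 f(z) = C1 + 16*sin(3*z/4)/9


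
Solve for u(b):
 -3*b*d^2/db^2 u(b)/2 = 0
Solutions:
 u(b) = C1 + C2*b


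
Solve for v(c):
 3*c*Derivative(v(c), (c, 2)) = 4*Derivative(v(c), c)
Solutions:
 v(c) = C1 + C2*c^(7/3)


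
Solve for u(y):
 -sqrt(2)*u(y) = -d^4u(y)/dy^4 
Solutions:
 u(y) = C1*exp(-2^(1/8)*y) + C2*exp(2^(1/8)*y) + C3*sin(2^(1/8)*y) + C4*cos(2^(1/8)*y)


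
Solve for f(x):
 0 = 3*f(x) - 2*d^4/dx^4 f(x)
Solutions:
 f(x) = C1*exp(-2^(3/4)*3^(1/4)*x/2) + C2*exp(2^(3/4)*3^(1/4)*x/2) + C3*sin(2^(3/4)*3^(1/4)*x/2) + C4*cos(2^(3/4)*3^(1/4)*x/2)


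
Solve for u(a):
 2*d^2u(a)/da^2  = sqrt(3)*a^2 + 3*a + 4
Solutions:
 u(a) = C1 + C2*a + sqrt(3)*a^4/24 + a^3/4 + a^2


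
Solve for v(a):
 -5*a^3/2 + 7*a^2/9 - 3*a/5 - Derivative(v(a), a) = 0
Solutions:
 v(a) = C1 - 5*a^4/8 + 7*a^3/27 - 3*a^2/10


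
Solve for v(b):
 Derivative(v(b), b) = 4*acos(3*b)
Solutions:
 v(b) = C1 + 4*b*acos(3*b) - 4*sqrt(1 - 9*b^2)/3


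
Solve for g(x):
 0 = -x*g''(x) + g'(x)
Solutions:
 g(x) = C1 + C2*x^2
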